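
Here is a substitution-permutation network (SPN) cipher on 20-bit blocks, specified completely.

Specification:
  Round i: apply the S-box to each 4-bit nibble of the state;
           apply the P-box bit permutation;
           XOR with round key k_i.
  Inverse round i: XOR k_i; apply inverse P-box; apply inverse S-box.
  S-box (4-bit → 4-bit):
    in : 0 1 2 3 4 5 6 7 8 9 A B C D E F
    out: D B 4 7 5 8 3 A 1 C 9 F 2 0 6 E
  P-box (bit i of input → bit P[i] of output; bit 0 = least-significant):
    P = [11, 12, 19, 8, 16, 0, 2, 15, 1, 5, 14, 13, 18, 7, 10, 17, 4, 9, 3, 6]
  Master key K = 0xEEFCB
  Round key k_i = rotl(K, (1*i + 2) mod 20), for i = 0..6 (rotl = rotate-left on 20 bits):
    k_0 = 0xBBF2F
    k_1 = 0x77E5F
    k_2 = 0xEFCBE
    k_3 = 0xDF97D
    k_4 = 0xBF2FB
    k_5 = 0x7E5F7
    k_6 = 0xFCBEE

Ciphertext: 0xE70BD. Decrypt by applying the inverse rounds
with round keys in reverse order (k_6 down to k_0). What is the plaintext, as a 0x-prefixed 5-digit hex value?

0xCBFF3

s_0 = ciphertext = 0xE70BD
s_1 = InvRound(s_0, k_6) = 0x1DA11
s_2 = InvRound(s_1, k_5) = 0x7B121
s_3 = InvRound(s_2, k_4) = 0xB64D9
s_4 = InvRound(s_3, k_3) = 0xDBC91
s_5 = InvRound(s_4, k_2) = 0x2533D
s_6 = InvRound(s_5, k_1) = 0x5418A
s_7 = InvRound(s_6, k_0) = 0xCBFF3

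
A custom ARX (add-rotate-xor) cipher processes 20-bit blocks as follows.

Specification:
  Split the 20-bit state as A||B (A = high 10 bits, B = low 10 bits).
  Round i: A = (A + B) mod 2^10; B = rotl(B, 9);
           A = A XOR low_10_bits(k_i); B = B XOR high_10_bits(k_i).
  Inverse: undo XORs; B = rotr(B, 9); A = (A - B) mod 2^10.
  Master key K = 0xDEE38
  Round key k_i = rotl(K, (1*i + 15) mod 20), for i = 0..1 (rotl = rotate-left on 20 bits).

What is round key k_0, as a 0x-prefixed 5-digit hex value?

0xC6F71

K = 0xDEE38
k_0 = rotl(K, (1*0+15) mod 20) = rotl(K, 15) = 0xC6F71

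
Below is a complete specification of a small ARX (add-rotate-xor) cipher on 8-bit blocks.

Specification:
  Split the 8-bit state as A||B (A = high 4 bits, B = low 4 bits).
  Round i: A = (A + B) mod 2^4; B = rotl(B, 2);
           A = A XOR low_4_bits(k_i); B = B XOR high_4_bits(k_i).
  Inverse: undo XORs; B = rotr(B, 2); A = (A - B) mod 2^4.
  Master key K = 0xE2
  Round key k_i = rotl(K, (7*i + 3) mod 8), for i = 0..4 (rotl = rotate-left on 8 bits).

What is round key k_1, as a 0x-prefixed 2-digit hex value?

K = 0xE2
k_0 = rotl(K, (7*0+3) mod 8) = rotl(K, 3) = 0x17
k_1 = rotl(K, (7*1+3) mod 8) = rotl(K, 2) = 0x8B

0x8B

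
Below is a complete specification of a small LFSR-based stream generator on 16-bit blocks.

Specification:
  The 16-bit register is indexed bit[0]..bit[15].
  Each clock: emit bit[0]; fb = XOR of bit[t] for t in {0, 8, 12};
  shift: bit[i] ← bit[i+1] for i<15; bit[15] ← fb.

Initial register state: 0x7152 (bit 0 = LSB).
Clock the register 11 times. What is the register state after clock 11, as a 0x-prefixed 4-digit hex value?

0x6C8E

reg_0 = 0x7152
clock 1: out=0, reg = 0x38A9
clock 2: out=1, reg = 0x1C54
clock 3: out=0, reg = 0x8E2A
clock 4: out=0, reg = 0x4715
clock 5: out=1, reg = 0x238A
clock 6: out=0, reg = 0x91C5
clock 7: out=1, reg = 0xC8E2
clock 8: out=0, reg = 0x6471
clock 9: out=1, reg = 0xB238
clock 10: out=0, reg = 0xD91C
clock 11: out=0, reg = 0x6C8E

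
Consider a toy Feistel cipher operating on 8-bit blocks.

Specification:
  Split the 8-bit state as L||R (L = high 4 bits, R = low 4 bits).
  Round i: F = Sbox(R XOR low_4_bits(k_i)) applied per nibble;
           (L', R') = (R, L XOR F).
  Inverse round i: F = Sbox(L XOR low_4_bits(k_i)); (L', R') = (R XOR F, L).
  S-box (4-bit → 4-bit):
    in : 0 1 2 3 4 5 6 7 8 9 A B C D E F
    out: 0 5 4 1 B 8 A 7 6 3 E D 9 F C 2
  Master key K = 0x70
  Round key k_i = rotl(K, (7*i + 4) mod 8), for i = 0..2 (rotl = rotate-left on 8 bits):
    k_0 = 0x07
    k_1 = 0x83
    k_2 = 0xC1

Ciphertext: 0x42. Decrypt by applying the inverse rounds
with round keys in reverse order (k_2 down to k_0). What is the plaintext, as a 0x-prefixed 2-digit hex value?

s_0 = ciphertext = 0x42
s_1 = InvRound(s_0, k_2) = 0xA4
s_2 = InvRound(s_1, k_1) = 0x7A
s_3 = InvRound(s_2, k_0) = 0xA7

0xA7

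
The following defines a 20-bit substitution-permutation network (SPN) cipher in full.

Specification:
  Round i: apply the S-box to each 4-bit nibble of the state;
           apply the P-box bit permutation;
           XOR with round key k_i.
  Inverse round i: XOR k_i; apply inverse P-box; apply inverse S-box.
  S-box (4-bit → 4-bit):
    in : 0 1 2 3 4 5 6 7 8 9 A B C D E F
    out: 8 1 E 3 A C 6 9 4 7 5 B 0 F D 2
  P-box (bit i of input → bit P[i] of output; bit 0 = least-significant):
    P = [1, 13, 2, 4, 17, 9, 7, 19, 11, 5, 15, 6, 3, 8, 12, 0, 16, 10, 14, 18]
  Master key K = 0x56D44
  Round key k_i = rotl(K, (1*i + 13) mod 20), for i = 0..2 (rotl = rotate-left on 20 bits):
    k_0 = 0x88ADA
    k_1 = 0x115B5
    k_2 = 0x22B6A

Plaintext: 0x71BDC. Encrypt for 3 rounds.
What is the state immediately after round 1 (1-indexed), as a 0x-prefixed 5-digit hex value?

0x78032

s_0 = plaintext = 0x71BDC
s_1 = Round(s_0, k_0) = 0x78032
s_2 = Round(s_1, k_1) = 0x627E1
s_3 = Round(s_2, k_2) = 0x876A9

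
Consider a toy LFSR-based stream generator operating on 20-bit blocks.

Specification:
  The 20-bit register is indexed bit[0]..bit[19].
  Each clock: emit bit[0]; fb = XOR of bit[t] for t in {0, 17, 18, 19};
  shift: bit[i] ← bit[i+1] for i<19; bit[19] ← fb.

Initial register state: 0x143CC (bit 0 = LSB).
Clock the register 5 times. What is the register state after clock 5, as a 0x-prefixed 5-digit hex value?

reg_0 = 0x143CC
clock 1: out=0, reg = 0x0A1E6
clock 2: out=0, reg = 0x050F3
clock 3: out=1, reg = 0x82879
clock 4: out=1, reg = 0x4143C
clock 5: out=0, reg = 0xA0A1E

0xA0A1E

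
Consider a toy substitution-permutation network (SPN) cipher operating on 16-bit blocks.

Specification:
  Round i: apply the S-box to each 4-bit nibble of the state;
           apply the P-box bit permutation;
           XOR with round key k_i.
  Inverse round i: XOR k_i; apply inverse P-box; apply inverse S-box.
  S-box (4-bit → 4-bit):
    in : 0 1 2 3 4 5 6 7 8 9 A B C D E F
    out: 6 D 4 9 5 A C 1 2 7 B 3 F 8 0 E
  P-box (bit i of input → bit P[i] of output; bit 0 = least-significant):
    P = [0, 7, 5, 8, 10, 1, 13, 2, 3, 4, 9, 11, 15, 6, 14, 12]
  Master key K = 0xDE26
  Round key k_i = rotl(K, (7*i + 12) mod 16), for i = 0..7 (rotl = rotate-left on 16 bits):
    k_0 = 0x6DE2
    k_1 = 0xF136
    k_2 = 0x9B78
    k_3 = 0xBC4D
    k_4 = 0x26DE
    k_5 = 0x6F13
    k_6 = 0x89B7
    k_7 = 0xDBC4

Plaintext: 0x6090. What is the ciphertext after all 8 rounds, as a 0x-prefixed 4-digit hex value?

s_0 = plaintext = 0x6090
s_1 = Round(s_0, k_0) = 0x1B50
s_2 = Round(s_1, k_1) = 0x2188
s_3 = Round(s_2, k_2) = 0xD1F2
s_4 = Round(s_3, k_3) = 0x8663
s_5 = Round(s_4, k_4) = 0x0D9B
s_6 = Round(s_5, k_5) = 0x03D0
s_7 = Round(s_6, k_6) = 0xC15B
s_8 = Round(s_7, k_7) = 0x010B

0x010B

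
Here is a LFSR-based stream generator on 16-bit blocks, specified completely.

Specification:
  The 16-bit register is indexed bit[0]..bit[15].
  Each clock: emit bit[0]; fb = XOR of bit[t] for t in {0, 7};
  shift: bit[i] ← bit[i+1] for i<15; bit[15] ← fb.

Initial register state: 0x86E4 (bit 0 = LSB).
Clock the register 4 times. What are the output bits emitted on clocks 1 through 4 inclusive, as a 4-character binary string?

reg_0 = 0x86E4
clock 1: out=0, reg = 0xC372
clock 2: out=0, reg = 0x61B9
clock 3: out=1, reg = 0x30DC
clock 4: out=0, reg = 0x986E

0010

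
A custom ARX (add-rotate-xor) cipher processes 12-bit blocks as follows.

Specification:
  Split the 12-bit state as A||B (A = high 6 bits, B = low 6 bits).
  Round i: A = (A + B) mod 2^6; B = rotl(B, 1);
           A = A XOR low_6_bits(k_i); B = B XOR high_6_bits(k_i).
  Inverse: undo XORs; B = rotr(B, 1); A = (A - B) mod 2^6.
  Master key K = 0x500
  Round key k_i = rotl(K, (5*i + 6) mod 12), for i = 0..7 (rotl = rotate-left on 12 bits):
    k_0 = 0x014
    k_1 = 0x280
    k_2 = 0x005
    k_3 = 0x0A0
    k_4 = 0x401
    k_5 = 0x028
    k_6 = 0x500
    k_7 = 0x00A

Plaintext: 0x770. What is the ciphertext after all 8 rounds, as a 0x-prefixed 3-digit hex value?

0x943

s_0 = plaintext = 0x770
s_1 = Round(s_0, k_0) = 0x661
s_2 = Round(s_1, k_1) = 0xE89
s_3 = Round(s_2, k_2) = 0x192
s_4 = Round(s_3, k_3) = 0xE26
s_5 = Round(s_4, k_4) = 0x7DD
s_6 = Round(s_5, k_5) = 0x53A
s_7 = Round(s_6, k_6) = 0x3A1
s_8 = Round(s_7, k_7) = 0x943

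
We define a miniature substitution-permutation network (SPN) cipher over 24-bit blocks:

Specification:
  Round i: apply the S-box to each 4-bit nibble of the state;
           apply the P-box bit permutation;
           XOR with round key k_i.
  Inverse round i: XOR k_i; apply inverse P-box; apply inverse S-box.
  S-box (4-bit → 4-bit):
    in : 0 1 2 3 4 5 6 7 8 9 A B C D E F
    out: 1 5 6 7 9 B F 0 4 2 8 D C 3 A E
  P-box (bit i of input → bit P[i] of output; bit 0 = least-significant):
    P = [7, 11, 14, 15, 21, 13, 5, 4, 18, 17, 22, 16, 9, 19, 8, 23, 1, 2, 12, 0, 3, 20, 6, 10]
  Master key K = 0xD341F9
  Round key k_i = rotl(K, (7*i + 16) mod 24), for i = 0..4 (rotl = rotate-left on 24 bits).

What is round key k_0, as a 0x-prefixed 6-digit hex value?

0xF9D341

K = 0xD341F9
k_0 = rotl(K, (7*0+16) mod 24) = rotl(K, 16) = 0xF9D341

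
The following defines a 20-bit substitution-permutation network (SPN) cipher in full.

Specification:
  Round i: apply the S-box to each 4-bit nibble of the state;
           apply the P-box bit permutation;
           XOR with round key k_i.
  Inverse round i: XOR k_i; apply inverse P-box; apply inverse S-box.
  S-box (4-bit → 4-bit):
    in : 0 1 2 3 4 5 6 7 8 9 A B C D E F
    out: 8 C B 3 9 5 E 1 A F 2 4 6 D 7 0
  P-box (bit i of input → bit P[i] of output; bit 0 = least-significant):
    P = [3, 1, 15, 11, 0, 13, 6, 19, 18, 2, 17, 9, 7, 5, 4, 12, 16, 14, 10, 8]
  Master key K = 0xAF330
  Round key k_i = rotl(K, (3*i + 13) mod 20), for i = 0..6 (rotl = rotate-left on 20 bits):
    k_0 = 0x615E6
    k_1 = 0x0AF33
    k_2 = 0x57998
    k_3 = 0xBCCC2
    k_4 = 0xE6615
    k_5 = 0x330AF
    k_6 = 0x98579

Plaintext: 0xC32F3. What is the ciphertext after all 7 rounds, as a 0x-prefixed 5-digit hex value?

s_0 = plaintext = 0xC32F3
s_1 = Round(s_0, k_0) = 0x25348
s_2 = Round(s_1, k_1) = 0xDE6A4
s_3 = Round(s_2, k_2) = 0x65624
s_4 = Round(s_3, k_3) = 0x1A35F
s_5 = Round(s_4, k_4) = 0xA6370
s_6 = Round(s_5, k_5) = 0x7689A
s_7 = Round(s_6, k_6) = 0x0B70E

0x0B70E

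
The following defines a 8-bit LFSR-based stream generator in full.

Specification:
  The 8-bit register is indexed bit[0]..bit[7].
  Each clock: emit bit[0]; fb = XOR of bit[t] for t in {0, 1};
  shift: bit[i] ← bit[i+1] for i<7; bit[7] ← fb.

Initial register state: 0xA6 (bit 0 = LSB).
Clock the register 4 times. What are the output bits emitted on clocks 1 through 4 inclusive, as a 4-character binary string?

0110

reg_0 = 0xA6
clock 1: out=0, reg = 0xD3
clock 2: out=1, reg = 0x69
clock 3: out=1, reg = 0xB4
clock 4: out=0, reg = 0x5A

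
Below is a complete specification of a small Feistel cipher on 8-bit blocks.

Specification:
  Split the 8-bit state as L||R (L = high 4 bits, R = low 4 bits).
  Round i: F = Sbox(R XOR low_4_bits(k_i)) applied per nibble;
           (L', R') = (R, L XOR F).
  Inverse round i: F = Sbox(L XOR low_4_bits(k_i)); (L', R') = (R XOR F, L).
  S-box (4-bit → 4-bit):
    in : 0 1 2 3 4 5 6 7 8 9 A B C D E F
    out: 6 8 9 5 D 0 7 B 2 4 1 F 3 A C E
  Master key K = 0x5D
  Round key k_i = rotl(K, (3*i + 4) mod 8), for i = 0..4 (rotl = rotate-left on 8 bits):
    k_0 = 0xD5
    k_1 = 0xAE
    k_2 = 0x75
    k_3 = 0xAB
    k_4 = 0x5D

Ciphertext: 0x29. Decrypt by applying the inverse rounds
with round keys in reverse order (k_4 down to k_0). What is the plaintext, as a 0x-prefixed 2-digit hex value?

s_0 = ciphertext = 0x29
s_1 = InvRound(s_0, k_4) = 0x72
s_2 = InvRound(s_1, k_3) = 0x17
s_3 = InvRound(s_2, k_2) = 0xA1
s_4 = InvRound(s_3, k_1) = 0xCA
s_5 = InvRound(s_4, k_0) = 0xEC

0xEC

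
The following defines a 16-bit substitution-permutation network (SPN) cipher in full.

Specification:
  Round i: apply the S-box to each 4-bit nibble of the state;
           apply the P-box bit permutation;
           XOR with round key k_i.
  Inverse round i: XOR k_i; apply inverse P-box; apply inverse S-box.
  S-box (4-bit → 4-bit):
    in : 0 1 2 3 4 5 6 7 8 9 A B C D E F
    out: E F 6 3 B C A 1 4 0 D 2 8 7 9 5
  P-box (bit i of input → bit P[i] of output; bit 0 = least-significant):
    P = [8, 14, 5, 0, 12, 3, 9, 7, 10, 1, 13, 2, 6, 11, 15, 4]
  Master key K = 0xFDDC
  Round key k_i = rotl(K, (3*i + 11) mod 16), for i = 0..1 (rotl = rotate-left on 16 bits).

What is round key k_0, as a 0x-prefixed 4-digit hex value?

0xE7EE

K = 0xFDDC
k_0 = rotl(K, (3*0+11) mod 16) = rotl(K, 11) = 0xE7EE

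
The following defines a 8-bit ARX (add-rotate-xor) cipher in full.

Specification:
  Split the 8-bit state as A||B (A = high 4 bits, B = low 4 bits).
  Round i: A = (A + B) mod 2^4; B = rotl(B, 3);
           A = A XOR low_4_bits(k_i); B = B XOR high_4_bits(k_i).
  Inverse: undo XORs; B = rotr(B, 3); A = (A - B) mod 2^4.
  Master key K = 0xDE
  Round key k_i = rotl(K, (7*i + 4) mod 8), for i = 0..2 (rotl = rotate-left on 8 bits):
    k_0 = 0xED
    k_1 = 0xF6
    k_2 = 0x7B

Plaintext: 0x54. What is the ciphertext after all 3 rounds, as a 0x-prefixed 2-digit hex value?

0x4B

s_0 = plaintext = 0x54
s_1 = Round(s_0, k_0) = 0x4C
s_2 = Round(s_1, k_1) = 0x69
s_3 = Round(s_2, k_2) = 0x4B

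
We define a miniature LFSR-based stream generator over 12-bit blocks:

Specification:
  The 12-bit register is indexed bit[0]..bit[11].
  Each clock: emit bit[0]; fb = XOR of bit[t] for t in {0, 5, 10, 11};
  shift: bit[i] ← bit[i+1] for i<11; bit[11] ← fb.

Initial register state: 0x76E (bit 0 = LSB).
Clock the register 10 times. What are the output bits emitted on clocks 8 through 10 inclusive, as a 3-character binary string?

011

reg_0 = 0x76E
clock 1: out=0, reg = 0x3B7
clock 2: out=1, reg = 0x1DB
clock 3: out=1, reg = 0x8ED
clock 4: out=1, reg = 0xC76
clock 5: out=0, reg = 0xE3B
clock 6: out=1, reg = 0x71D
clock 7: out=1, reg = 0x38E
clock 8: out=0, reg = 0x1C7
clock 9: out=1, reg = 0x8E3
clock 10: out=1, reg = 0xC71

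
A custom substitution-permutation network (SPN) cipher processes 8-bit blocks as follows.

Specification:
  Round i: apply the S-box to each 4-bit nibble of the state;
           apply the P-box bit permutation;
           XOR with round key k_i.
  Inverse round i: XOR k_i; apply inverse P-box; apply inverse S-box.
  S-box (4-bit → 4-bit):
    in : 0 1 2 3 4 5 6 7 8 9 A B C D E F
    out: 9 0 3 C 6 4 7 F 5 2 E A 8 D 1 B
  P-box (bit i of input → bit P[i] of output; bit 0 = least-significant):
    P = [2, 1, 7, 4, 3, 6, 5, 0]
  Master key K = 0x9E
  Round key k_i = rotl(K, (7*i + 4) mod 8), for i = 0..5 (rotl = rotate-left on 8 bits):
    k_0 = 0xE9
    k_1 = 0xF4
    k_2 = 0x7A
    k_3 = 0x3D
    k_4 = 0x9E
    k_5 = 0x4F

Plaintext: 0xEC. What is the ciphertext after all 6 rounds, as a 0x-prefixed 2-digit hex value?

0x37

s_0 = plaintext = 0xEC
s_1 = Round(s_0, k_0) = 0xF1
s_2 = Round(s_1, k_1) = 0xBD
s_3 = Round(s_2, k_2) = 0xAF
s_4 = Round(s_3, k_3) = 0x4A
s_5 = Round(s_4, k_4) = 0x6C
s_6 = Round(s_5, k_5) = 0x37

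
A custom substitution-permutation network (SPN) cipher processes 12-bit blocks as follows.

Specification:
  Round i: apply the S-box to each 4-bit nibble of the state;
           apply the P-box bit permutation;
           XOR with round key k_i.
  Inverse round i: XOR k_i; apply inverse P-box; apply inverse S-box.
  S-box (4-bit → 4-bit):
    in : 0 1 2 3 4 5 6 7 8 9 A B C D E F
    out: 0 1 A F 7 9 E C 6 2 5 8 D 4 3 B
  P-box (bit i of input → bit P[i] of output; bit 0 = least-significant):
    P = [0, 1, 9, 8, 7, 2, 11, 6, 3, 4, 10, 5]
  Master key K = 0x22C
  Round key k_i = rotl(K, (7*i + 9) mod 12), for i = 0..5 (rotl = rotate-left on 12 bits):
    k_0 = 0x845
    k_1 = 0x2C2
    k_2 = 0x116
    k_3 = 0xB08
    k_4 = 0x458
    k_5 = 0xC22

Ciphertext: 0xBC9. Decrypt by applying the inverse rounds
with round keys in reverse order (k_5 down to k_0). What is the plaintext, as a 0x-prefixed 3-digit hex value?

s_0 = ciphertext = 0xBC9
s_1 = InvRound(s_0, k_5) = 0xC53
s_2 = InvRound(s_1, k_4) = 0x1DE
s_3 = InvRound(s_2, k_3) = 0x938
s_4 = InvRound(s_3, k_2) = 0x589
s_5 = InvRound(s_4, k_1) = 0xAB3
s_6 = InvRound(s_5, k_0) = 0x2F8

0x2F8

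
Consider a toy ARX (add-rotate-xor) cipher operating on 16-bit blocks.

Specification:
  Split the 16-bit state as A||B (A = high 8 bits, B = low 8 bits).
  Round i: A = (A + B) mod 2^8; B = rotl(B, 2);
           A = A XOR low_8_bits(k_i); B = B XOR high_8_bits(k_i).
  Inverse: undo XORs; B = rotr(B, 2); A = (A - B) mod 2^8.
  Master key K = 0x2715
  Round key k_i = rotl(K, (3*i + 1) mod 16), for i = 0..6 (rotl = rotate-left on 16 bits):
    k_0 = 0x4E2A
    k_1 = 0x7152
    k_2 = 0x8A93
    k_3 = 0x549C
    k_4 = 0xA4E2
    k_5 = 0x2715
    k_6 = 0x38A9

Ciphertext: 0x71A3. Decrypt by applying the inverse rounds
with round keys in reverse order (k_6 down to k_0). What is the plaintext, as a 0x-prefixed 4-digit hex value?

s_0 = ciphertext = 0x71A3
s_1 = InvRound(s_0, k_6) = 0xF2E6
s_2 = InvRound(s_1, k_5) = 0x7770
s_3 = InvRound(s_2, k_4) = 0x6035
s_4 = InvRound(s_3, k_3) = 0xA458
s_5 = InvRound(s_4, k_2) = 0x83B4
s_6 = InvRound(s_5, k_1) = 0x6071
s_7 = InvRound(s_6, k_0) = 0x7BCF

0x7BCF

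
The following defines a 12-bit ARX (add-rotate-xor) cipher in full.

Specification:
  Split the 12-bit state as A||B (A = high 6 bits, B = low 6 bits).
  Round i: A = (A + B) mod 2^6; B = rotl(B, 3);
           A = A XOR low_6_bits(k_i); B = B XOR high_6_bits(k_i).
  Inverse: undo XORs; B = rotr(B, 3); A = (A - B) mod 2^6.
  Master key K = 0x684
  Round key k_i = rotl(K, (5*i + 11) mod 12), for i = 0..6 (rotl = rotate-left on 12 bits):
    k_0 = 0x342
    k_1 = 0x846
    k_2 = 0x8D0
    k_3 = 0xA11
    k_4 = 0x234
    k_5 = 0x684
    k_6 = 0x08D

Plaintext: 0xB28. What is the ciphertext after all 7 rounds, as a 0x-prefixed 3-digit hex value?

s_0 = plaintext = 0xB28
s_1 = Round(s_0, k_0) = 0x588
s_2 = Round(s_1, k_1) = 0x620
s_3 = Round(s_2, k_2) = 0xA27
s_4 = Round(s_3, k_3) = 0x794
s_5 = Round(s_4, k_4) = 0x1AA
s_6 = Round(s_5, k_5) = 0xD0F
s_7 = Round(s_6, k_6) = 0x3BB

0x3BB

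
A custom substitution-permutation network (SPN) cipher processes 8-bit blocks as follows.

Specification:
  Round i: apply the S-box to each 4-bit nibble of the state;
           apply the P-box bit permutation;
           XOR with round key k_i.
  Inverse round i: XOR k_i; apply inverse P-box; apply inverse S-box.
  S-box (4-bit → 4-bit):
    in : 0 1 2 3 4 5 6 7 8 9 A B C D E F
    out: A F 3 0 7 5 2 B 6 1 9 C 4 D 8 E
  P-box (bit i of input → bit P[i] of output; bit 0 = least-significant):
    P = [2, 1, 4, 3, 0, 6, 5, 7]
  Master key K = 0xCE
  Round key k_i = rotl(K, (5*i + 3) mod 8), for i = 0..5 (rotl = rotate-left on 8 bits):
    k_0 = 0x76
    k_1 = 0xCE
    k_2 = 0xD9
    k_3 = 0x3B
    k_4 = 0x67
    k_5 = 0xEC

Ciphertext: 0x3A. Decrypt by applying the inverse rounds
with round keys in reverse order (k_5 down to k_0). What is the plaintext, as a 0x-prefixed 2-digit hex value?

s_0 = ciphertext = 0x3A
s_1 = InvRound(s_0, k_5) = 0x04
s_2 = InvRound(s_1, k_4) = 0x46
s_3 = InvRound(s_2, k_3) = 0x4D
s_4 = InvRound(s_3, k_2) = 0xE5
s_5 = InvRound(s_4, k_1) = 0x50
s_6 = InvRound(s_5, k_0) = 0xC2

0xC2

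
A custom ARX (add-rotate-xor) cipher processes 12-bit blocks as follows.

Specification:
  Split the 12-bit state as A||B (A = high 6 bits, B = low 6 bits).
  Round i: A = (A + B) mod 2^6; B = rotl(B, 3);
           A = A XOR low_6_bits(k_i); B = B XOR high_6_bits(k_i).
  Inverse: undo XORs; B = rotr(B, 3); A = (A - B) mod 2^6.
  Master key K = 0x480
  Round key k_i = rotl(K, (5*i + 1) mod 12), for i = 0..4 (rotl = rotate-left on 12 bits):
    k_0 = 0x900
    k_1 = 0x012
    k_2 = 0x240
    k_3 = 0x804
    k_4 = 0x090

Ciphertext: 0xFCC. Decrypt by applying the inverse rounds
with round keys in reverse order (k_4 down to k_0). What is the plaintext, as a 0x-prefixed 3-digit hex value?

0x2FC

s_0 = ciphertext = 0xFCC
s_1 = InvRound(s_0, k_4) = 0xFB1
s_2 = InvRound(s_1, k_3) = 0xC0A
s_3 = InvRound(s_2, k_2) = 0x618
s_4 = InvRound(s_3, k_1) = 0x1C3
s_5 = InvRound(s_4, k_0) = 0x2FC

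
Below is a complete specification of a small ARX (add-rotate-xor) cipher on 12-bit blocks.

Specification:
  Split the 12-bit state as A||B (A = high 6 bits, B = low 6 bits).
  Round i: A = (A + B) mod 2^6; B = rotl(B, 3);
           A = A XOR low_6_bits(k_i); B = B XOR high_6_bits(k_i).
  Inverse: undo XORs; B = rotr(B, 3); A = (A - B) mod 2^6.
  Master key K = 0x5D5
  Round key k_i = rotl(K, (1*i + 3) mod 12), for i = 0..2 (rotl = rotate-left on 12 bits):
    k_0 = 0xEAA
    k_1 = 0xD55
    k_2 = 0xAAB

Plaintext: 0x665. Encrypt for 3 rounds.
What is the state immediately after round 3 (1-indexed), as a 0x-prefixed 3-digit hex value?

s_0 = plaintext = 0x665
s_1 = Round(s_0, k_0) = 0x516
s_2 = Round(s_1, k_1) = 0xFC7
s_3 = Round(s_2, k_2) = 0xB52

0xB52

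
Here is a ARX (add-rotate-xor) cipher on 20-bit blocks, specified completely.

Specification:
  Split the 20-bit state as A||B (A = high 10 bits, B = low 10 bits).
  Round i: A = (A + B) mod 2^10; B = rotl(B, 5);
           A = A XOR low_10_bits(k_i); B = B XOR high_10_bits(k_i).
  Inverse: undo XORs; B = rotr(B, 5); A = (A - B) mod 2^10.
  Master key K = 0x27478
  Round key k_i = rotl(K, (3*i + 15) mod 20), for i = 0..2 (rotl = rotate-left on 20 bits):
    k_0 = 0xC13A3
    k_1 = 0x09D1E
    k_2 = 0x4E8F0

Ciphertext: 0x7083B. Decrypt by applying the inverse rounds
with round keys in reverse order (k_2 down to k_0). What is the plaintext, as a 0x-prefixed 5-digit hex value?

s_0 = ciphertext = 0x7083B
s_1 = InvRound(s_0, k_2) = 0x42828
s_2 = InvRound(s_1, k_1) = 0x8D1E0
s_3 = InvRound(s_2, k_0) = 0x40097

0x40097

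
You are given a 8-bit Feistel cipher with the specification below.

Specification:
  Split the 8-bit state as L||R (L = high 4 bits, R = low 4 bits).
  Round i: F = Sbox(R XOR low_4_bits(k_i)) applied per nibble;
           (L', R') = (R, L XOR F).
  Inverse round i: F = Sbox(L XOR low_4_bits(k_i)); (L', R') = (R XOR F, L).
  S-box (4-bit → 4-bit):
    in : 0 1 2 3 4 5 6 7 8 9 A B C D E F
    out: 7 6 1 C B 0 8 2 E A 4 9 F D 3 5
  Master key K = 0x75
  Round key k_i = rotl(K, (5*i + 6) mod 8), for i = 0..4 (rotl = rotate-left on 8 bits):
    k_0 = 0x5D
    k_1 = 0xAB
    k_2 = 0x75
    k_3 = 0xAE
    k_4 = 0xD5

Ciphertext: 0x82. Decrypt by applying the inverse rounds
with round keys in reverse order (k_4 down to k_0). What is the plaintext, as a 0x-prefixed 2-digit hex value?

0x53

s_0 = ciphertext = 0x82
s_1 = InvRound(s_0, k_4) = 0xF8
s_2 = InvRound(s_1, k_3) = 0xEF
s_3 = InvRound(s_2, k_2) = 0x6E
s_4 = InvRound(s_3, k_1) = 0x36
s_5 = InvRound(s_4, k_0) = 0x53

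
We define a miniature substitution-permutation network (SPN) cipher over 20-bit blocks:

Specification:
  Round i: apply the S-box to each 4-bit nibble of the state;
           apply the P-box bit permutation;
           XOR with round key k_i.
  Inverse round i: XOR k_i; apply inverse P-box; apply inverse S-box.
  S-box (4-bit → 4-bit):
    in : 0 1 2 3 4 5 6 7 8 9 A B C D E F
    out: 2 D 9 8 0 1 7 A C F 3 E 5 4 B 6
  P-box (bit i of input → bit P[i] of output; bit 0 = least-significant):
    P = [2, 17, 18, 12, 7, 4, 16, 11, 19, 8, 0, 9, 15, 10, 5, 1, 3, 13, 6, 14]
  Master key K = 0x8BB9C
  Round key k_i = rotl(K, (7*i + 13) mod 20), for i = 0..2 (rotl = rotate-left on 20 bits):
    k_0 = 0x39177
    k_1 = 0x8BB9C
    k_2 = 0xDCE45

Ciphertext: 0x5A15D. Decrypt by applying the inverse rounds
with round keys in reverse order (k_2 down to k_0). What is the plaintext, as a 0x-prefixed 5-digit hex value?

s_0 = ciphertext = 0x5A15D
s_1 = InvRound(s_0, k_2) = 0xE0E74
s_2 = InvRound(s_1, k_1) = 0x6605B
s_3 = InvRound(s_2, k_0) = 0xEC0D1

0xEC0D1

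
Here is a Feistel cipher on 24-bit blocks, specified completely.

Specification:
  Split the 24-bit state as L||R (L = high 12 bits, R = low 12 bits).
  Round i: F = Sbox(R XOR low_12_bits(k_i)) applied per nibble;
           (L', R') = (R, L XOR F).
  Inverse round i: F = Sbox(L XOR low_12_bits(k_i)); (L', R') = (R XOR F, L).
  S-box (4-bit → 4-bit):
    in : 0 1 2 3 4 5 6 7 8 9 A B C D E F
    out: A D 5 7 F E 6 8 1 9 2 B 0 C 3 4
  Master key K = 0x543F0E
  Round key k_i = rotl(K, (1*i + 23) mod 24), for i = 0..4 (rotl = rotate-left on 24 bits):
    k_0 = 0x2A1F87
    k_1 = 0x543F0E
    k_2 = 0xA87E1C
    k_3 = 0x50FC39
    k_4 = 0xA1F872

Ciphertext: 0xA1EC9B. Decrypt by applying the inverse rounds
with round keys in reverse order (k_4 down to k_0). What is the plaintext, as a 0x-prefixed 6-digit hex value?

0x4D9BF7

s_0 = ciphertext = 0xA1EC9B
s_1 = InvRound(s_0, k_4) = 0x9FBA1E
s_2 = InvRound(s_1, k_3) = 0x41B9FB
s_3 = InvRound(s_2, k_2) = 0xB5341B
s_4 = InvRound(s_3, k_1) = 0xBF7B53
s_5 = InvRound(s_4, k_0) = 0x4D9BF7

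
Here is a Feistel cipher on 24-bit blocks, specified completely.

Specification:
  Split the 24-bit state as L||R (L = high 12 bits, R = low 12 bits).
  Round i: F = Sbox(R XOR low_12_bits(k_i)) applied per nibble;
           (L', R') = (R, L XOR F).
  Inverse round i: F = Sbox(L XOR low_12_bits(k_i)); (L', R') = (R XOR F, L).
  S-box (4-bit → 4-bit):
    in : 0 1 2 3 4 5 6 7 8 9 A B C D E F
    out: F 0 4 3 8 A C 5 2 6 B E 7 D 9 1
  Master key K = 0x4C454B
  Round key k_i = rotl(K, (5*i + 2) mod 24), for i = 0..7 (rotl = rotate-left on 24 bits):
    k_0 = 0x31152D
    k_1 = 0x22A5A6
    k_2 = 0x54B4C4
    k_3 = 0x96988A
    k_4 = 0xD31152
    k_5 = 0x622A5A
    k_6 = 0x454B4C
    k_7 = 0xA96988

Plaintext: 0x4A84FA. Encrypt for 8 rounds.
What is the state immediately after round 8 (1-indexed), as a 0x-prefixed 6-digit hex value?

0x7F031B

s_0 = plaintext = 0x4A84FA
s_1 = Round(s_0, k_0) = 0x4FA47D
s_2 = Round(s_1, k_1) = 0x47D424
s_3 = Round(s_2, k_2) = 0x424BE2
s_4 = Round(s_3, k_3) = 0xBE27E6
s_5 = Round(s_4, k_4) = 0x7E670A
s_6 = Round(s_5, k_5) = 0x70AA49
s_7 = Round(s_6, k_6) = 0xA497F0
s_8 = Round(s_7, k_7) = 0x7F031B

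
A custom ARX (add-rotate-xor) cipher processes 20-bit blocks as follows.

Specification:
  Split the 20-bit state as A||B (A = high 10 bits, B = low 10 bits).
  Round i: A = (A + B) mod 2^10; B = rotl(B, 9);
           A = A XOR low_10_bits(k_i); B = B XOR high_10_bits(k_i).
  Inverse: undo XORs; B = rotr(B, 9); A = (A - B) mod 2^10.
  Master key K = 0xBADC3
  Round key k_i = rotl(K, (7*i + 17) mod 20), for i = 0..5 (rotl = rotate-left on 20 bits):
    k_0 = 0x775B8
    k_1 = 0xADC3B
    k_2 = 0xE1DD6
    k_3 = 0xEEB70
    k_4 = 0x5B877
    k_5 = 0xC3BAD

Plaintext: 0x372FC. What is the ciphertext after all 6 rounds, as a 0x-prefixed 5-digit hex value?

s_0 = plaintext = 0x372FC
s_1 = Round(s_0, k_0) = 0x980A3
s_2 = Round(s_1, k_1) = 0xCE0E6
s_3 = Round(s_2, k_2) = 0x723F4
s_4 = Round(s_3, k_3) = 0xB3240
s_5 = Round(s_4, k_4) = 0x5EC4E
s_6 = Round(s_5, k_5) = 0x99329

0x99329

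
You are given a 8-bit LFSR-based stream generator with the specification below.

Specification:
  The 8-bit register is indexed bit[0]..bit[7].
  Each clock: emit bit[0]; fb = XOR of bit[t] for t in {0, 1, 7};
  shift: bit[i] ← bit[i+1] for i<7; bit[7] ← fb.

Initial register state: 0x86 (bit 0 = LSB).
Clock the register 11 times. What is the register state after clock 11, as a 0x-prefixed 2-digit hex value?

reg_0 = 0x86
clock 1: out=0, reg = 0x43
clock 2: out=1, reg = 0x21
clock 3: out=1, reg = 0x90
clock 4: out=0, reg = 0xC8
clock 5: out=0, reg = 0xE4
clock 6: out=0, reg = 0xF2
clock 7: out=0, reg = 0x79
clock 8: out=1, reg = 0xBC
clock 9: out=0, reg = 0xDE
clock 10: out=0, reg = 0x6F
clock 11: out=1, reg = 0x37

0x37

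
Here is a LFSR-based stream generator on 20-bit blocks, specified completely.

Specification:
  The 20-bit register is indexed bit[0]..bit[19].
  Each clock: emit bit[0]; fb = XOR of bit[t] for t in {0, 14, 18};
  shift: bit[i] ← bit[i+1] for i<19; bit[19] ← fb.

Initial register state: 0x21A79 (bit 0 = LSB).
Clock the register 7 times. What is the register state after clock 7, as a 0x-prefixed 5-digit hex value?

0x4A434

reg_0 = 0x21A79
clock 1: out=1, reg = 0x90D3C
clock 2: out=0, reg = 0x4869E
clock 3: out=0, reg = 0xA434F
clock 4: out=1, reg = 0x521A7
clock 5: out=1, reg = 0x290D3
clock 6: out=1, reg = 0x94869
clock 7: out=1, reg = 0x4A434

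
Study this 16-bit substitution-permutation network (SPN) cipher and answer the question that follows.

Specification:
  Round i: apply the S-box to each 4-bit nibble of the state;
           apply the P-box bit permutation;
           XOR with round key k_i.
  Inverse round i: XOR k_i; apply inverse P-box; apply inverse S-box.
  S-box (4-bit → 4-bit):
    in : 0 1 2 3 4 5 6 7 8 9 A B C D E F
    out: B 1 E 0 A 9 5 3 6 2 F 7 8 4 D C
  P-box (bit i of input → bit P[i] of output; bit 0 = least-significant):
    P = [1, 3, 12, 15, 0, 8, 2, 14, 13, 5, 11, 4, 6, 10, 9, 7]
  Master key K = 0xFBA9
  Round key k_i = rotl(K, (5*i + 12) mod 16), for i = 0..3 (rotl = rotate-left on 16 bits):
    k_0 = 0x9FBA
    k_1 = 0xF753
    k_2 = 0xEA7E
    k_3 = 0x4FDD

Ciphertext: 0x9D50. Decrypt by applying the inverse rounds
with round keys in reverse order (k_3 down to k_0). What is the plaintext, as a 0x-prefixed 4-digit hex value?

0xC90C

s_0 = ciphertext = 0x9D50
s_1 = InvRound(s_0, k_3) = 0xF3E2
s_2 = InvRound(s_1, k_2) = 0xCF88
s_3 = InvRound(s_2, k_1) = 0x5E1B
s_4 = InvRound(s_3, k_0) = 0xC90C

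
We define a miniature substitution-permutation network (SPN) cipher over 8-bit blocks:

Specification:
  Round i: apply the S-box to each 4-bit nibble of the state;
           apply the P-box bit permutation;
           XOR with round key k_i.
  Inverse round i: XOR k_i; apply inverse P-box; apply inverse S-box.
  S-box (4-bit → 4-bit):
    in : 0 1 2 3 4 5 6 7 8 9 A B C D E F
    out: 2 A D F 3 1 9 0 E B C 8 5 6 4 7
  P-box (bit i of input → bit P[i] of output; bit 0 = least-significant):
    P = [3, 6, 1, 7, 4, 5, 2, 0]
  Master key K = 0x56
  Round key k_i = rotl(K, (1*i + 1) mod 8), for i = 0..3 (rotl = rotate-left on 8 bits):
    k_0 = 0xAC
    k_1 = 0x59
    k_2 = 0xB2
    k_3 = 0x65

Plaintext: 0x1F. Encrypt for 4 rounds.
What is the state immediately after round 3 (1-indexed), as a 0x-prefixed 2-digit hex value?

0xC0

s_0 = plaintext = 0x1F
s_1 = Round(s_0, k_0) = 0xC7
s_2 = Round(s_1, k_1) = 0x4D
s_3 = Round(s_2, k_2) = 0xC0
s_4 = Round(s_3, k_3) = 0x31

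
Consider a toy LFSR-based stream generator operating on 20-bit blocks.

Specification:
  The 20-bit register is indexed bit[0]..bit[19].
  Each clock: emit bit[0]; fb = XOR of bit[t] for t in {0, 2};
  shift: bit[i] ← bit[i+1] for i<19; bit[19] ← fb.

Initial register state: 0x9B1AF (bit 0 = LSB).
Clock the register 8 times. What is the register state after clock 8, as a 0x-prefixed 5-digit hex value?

0xC49B1

reg_0 = 0x9B1AF
clock 1: out=1, reg = 0x4D8D7
clock 2: out=1, reg = 0x26C6B
clock 3: out=1, reg = 0x93635
clock 4: out=1, reg = 0x49B1A
clock 5: out=0, reg = 0x24D8D
clock 6: out=1, reg = 0x126C6
clock 7: out=0, reg = 0x89363
clock 8: out=1, reg = 0xC49B1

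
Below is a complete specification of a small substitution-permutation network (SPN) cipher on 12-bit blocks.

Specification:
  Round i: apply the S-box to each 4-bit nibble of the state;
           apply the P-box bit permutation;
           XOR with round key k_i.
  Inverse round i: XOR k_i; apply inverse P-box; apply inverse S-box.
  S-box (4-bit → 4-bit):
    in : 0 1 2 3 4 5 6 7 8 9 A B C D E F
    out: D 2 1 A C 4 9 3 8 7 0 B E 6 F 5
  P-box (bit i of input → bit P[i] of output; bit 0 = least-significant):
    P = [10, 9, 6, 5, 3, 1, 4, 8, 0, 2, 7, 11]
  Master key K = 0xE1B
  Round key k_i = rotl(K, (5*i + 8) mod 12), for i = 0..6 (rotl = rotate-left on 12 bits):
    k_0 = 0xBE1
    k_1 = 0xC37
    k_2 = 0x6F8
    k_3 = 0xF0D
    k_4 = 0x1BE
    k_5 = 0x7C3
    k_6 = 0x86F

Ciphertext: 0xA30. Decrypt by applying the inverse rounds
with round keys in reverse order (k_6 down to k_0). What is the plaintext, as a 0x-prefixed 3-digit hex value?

0x006

s_0 = ciphertext = 0xA30
s_1 = InvRound(s_0, k_6) = 0x79D
s_2 = InvRound(s_1, k_5) = 0x195
s_3 = InvRound(s_2, k_4) = 0x278
s_4 = InvRound(s_3, k_3) = 0xB40
s_5 = InvRound(s_4, k_2) = 0x406
s_6 = InvRound(s_5, k_1) = 0x658
s_7 = InvRound(s_6, k_0) = 0x006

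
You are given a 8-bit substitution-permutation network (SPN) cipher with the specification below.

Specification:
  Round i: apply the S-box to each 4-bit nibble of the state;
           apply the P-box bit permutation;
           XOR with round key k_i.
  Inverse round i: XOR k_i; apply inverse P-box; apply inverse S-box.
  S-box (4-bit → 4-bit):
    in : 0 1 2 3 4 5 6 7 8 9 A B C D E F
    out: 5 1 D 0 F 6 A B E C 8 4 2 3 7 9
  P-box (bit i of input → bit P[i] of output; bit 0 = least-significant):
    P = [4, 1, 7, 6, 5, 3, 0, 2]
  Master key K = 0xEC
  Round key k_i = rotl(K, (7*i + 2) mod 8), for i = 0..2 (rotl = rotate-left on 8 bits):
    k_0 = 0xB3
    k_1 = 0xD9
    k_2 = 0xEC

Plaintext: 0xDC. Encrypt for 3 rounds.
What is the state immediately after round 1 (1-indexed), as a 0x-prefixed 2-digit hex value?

s_0 = plaintext = 0xDC
s_1 = Round(s_0, k_0) = 0x99
s_2 = Round(s_1, k_1) = 0x1C
s_3 = Round(s_2, k_2) = 0xCE

0x99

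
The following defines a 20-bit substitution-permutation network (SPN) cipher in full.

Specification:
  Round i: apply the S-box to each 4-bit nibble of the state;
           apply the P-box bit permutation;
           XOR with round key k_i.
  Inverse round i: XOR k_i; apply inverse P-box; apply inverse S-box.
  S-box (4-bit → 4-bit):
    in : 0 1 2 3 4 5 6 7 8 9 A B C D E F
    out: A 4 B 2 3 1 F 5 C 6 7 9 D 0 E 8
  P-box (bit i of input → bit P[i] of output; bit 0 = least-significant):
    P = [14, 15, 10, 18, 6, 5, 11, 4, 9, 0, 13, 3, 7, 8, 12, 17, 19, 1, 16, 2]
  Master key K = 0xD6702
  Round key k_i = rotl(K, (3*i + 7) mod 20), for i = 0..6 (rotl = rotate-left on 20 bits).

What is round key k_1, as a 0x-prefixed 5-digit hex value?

K = 0xD6702
k_0 = rotl(K, (3*0+7) mod 20) = rotl(K, 7) = 0x3816B
k_1 = rotl(K, (3*1+7) mod 20) = rotl(K, 10) = 0xC0B59

0xC0B59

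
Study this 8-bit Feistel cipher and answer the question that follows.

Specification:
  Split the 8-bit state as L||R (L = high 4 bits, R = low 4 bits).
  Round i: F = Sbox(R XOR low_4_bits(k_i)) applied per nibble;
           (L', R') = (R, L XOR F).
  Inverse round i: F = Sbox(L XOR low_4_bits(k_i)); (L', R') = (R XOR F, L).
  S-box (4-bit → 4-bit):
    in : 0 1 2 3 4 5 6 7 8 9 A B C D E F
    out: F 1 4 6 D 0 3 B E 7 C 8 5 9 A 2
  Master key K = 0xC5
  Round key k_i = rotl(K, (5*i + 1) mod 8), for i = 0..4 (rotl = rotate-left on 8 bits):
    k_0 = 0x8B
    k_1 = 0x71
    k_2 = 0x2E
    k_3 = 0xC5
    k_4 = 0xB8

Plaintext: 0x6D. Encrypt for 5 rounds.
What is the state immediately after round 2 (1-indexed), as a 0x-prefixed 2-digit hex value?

0x50

s_0 = plaintext = 0x6D
s_1 = Round(s_0, k_0) = 0xD5
s_2 = Round(s_1, k_1) = 0x50
s_3 = Round(s_2, k_2) = 0x0F
s_4 = Round(s_3, k_3) = 0xFC
s_5 = Round(s_4, k_4) = 0xC2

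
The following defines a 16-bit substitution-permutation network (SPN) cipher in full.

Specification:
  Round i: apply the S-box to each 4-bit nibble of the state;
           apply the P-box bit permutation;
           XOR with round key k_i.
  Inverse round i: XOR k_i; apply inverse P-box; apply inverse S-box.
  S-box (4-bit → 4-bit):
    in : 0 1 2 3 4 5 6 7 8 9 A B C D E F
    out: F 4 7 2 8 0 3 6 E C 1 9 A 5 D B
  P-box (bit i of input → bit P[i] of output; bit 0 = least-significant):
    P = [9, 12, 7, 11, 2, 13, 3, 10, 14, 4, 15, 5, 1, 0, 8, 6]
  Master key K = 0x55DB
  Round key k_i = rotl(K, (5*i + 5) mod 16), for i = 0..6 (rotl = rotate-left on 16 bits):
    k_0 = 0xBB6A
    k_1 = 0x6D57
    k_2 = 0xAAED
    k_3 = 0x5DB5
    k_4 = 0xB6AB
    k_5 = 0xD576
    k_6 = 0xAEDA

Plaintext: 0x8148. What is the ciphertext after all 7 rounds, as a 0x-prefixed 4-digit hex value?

0xD9CD

s_0 = plaintext = 0x8148
s_1 = Round(s_0, k_0) = 0x26AB
s_2 = Round(s_1, k_1) = 0x2640
s_3 = Round(s_2, k_2) = 0xF57E
s_4 = Round(s_3, k_3) = 0x777E
s_5 = Round(s_4, k_4) = 0x1D32
s_6 = Round(s_5, k_5) = 0x26F6
s_7 = Round(s_6, k_6) = 0xD9CD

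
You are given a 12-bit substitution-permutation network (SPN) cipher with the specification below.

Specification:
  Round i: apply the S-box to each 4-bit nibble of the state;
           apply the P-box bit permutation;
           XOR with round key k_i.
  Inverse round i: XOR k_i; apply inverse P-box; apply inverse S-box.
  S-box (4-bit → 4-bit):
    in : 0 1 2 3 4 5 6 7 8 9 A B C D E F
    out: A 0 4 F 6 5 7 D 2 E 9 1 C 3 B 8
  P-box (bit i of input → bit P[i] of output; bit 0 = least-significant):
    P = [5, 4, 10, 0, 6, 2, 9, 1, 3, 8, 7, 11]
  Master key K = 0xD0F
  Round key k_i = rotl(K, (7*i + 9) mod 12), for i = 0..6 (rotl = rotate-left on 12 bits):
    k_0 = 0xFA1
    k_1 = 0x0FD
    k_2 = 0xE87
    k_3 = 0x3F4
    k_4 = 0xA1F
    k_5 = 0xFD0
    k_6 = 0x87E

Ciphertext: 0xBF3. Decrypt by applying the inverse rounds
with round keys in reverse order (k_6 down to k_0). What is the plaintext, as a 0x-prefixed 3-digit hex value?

0xDCB

s_0 = ciphertext = 0xBF3
s_1 = InvRound(s_0, k_6) = 0x64F
s_2 = InvRound(s_1, k_5) = 0x300
s_3 = InvRound(s_2, k_4) = 0xE00
s_4 = InvRound(s_3, k_3) = 0x9D6
s_5 = InvRound(s_4, k_2) = 0x859
s_6 = InvRound(s_5, k_1) = 0xC8B
s_7 = InvRound(s_6, k_0) = 0xDCB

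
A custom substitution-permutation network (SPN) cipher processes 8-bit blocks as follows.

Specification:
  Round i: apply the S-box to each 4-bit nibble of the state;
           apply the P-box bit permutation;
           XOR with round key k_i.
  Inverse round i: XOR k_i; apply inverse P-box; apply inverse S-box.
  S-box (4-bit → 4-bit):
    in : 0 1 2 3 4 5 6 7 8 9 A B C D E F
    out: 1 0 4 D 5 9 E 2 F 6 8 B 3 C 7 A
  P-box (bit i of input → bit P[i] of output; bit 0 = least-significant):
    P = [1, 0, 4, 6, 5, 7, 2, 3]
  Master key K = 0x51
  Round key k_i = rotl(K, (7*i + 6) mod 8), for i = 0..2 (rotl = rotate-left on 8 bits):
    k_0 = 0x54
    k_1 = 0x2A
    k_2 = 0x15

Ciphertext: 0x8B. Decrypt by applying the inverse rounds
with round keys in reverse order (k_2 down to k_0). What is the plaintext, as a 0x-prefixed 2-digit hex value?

s_0 = ciphertext = 0x8B
s_1 = InvRound(s_0, k_2) = 0x64
s_2 = InvRound(s_1, k_1) = 0xD5
s_3 = InvRound(s_2, k_0) = 0x77

0x77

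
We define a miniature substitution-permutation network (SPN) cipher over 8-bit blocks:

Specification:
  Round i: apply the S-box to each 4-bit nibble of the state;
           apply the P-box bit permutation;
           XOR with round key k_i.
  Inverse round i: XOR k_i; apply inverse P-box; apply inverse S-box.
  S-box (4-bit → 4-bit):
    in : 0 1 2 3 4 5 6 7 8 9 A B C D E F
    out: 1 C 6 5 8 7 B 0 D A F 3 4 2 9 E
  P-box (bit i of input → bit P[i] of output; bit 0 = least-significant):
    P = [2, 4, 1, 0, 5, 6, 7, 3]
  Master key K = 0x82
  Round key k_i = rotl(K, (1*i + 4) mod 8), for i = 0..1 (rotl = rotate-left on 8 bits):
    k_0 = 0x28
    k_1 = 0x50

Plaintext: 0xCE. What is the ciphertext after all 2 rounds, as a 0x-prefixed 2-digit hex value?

s_0 = plaintext = 0xCE
s_1 = Round(s_0, k_0) = 0xAD
s_2 = Round(s_1, k_1) = 0xA8

0xA8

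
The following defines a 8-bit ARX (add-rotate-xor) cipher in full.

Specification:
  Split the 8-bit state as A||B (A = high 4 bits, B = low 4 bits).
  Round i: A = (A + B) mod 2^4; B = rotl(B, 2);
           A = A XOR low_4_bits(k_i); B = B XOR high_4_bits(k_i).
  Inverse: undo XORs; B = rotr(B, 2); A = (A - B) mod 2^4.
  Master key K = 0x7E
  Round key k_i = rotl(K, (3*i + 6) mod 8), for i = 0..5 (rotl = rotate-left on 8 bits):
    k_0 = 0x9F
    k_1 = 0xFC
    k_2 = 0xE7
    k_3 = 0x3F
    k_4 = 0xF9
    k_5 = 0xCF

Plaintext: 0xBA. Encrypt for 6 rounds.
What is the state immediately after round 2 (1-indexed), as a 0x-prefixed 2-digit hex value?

s_0 = plaintext = 0xBA
s_1 = Round(s_0, k_0) = 0xA3
s_2 = Round(s_1, k_1) = 0x13
s_3 = Round(s_2, k_2) = 0x32
s_4 = Round(s_3, k_3) = 0xAB
s_5 = Round(s_4, k_4) = 0xC1
s_6 = Round(s_5, k_5) = 0x28

0x13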